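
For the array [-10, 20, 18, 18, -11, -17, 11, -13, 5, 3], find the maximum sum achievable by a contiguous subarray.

Using Kadane's algorithm on [-10, 20, 18, 18, -11, -17, 11, -13, 5, 3]:

Scanning through the array:
Position 1 (value 20): max_ending_here = 20, max_so_far = 20
Position 2 (value 18): max_ending_here = 38, max_so_far = 38
Position 3 (value 18): max_ending_here = 56, max_so_far = 56
Position 4 (value -11): max_ending_here = 45, max_so_far = 56
Position 5 (value -17): max_ending_here = 28, max_so_far = 56
Position 6 (value 11): max_ending_here = 39, max_so_far = 56
Position 7 (value -13): max_ending_here = 26, max_so_far = 56
Position 8 (value 5): max_ending_here = 31, max_so_far = 56
Position 9 (value 3): max_ending_here = 34, max_so_far = 56

Maximum subarray: [20, 18, 18]
Maximum sum: 56

The maximum subarray is [20, 18, 18] with sum 56. This subarray runs from index 1 to index 3.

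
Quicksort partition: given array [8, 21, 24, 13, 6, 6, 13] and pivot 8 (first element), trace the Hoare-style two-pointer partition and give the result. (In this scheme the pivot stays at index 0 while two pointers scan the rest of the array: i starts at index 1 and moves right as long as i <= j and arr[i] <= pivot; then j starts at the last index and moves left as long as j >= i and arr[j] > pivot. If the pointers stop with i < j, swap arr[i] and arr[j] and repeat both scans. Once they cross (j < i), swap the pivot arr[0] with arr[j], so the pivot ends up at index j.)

Hoare-style two-pointer partition with pivot = 8:

Initial array: [8, 21, 24, 13, 6, 6, 13]

Pointers start at i = 1, j = 6.
i stops at index 1 (arr[1]=21 > 8), j stops at index 5 (arr[5]=6 <= 8): swap arr[1] and arr[5], array becomes [8, 6, 24, 13, 6, 21, 13]
i stops at index 2 (arr[2]=24 > 8), j stops at index 4 (arr[4]=6 <= 8): swap arr[2] and arr[4], array becomes [8, 6, 6, 13, 24, 21, 13]
i ends at 3, j ends at 2: the pointers have crossed (j < i), so scanning stops.

Swap pivot arr[0] with arr[2] to place pivot at position 2: [6, 6, 8, 13, 24, 21, 13]
Pivot position: 2

After partitioning with pivot 8, the array becomes [6, 6, 8, 13, 24, 21, 13]. The pivot is placed at index 2. All elements to the left of the pivot are <= 8, and all elements to the right are > 8.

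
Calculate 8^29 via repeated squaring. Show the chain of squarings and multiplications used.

Computing 8^29 by squaring (build up from 8^1; each line after the first costs one multiplication):

8^1 = 8
8^2 = (8^1)^2 = 8^2 = 64
8^3 = 8 * 8^2 = 8 * 64 = 512
8^6 = (8^3)^2 = 512^2 = 262144
8^7 = 8 * 8^6 = 8 * 262144 = 2097152
8^14 = (8^7)^2 = 2097152^2 = 4398046511104
8^28 = (8^14)^2 = 4398046511104^2 = 19342813113834066795298816
8^29 = 8 * 8^28 = 8 * 19342813113834066795298816 = 154742504910672534362390528

Result: 154742504910672534362390528
Multiplications needed: 7 (7 lines after 8^1)

8^29 = 154742504910672534362390528. Using exponentiation by squaring, this requires 7 multiplications. The key idea: if the exponent is even, square the half-power; if odd, multiply by the base once.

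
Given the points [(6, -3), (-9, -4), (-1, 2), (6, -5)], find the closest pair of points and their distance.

Computing all pairwise distances among 4 points:

d((6, -3), (-9, -4)) = 15.0333
d((6, -3), (-1, 2)) = 8.6023
d((6, -3), (6, -5)) = 2.0 <-- minimum
d((-9, -4), (-1, 2)) = 10.0
d((-9, -4), (6, -5)) = 15.0333
d((-1, 2), (6, -5)) = 9.8995

Closest pair: (6, -3) and (6, -5) with distance 2.0

The closest pair is (6, -3) and (6, -5) with Euclidean distance 2.0. For 4 points, brute-force pairwise comparison is shown above. For large n, the divide-and-conquer algorithm (sort by x, recurse on halves, check the dividing strip) achieves O(n log n).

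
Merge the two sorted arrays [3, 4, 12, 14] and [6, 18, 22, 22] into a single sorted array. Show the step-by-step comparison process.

Merging process:

Compare 3 vs 6: take 3 from left. Merged: [3]
Compare 4 vs 6: take 4 from left. Merged: [3, 4]
Compare 12 vs 6: take 6 from right. Merged: [3, 4, 6]
Compare 12 vs 18: take 12 from left. Merged: [3, 4, 6, 12]
Compare 14 vs 18: take 14 from left. Merged: [3, 4, 6, 12, 14]
Append remaining from right: [18, 22, 22]. Merged: [3, 4, 6, 12, 14, 18, 22, 22]

Final merged array: [3, 4, 6, 12, 14, 18, 22, 22]
Total comparisons: 5

The merged array is [3, 4, 6, 12, 14, 18, 22, 22], requiring 5 comparisons. The merge step runs in O(n) time where n is the total number of elements.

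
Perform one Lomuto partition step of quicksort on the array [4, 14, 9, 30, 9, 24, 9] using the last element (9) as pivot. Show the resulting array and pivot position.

Lomuto partition with pivot = 9:

Initial array: [4, 14, 9, 30, 9, 24, 9]

arr[0]=4 <= 9: swap with position 0, array becomes [4, 14, 9, 30, 9, 24, 9]
arr[1]=14 > 9: no swap
arr[2]=9 <= 9: swap with position 1, array becomes [4, 9, 14, 30, 9, 24, 9]
arr[3]=30 > 9: no swap
arr[4]=9 <= 9: swap with position 2, array becomes [4, 9, 9, 30, 14, 24, 9]
arr[5]=24 > 9: no swap

Place pivot at position 3: [4, 9, 9, 9, 14, 24, 30]
Pivot position: 3

After partitioning with pivot 9, the array becomes [4, 9, 9, 9, 14, 24, 30]. The pivot is placed at index 3. All elements to the left of the pivot are <= 9, and all elements to the right are > 9.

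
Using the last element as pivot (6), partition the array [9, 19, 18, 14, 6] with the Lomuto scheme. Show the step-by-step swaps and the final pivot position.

Lomuto partition with pivot = 6:

Initial array: [9, 19, 18, 14, 6]

arr[0]=9 > 6: no swap
arr[1]=19 > 6: no swap
arr[2]=18 > 6: no swap
arr[3]=14 > 6: no swap

Place pivot at position 0: [6, 19, 18, 14, 9]
Pivot position: 0

After partitioning with pivot 6, the array becomes [6, 19, 18, 14, 9]. The pivot is placed at index 0. All elements to the left of the pivot are <= 6, and all elements to the right are > 6.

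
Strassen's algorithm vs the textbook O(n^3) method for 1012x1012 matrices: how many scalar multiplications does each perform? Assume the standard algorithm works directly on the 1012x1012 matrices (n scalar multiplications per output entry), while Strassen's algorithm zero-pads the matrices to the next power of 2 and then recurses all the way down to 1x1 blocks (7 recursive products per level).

Matrix multiplication for 1012x1012 matrices:

Strassen's algorithm requires power-of-2 dimensions. Pad 1012x1012 to 1024x1024 (next power of 2).

Standard algorithm: 1012^3 = 1036433728 multiplications
Strassen's algorithm: 7^(log2(1024)) = 7^10 = 282475249 multiplications
Savings: 1036433728 - 282475249 = 753958479 multiplications

Standard: 1036433728 multiplications (1012^3). Strassen: 282475249 multiplications (7^10, after padding to 1024x1024). Strassen reduces 8 recursive multiplications to 7 at each level.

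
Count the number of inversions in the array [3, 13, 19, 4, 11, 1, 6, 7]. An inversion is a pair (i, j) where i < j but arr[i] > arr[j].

Finding inversions in [3, 13, 19, 4, 11, 1, 6, 7]:

(0, 5): arr[0]=3 > arr[5]=1
(1, 3): arr[1]=13 > arr[3]=4
(1, 4): arr[1]=13 > arr[4]=11
(1, 5): arr[1]=13 > arr[5]=1
(1, 6): arr[1]=13 > arr[6]=6
(1, 7): arr[1]=13 > arr[7]=7
(2, 3): arr[2]=19 > arr[3]=4
(2, 4): arr[2]=19 > arr[4]=11
(2, 5): arr[2]=19 > arr[5]=1
(2, 6): arr[2]=19 > arr[6]=6
(2, 7): arr[2]=19 > arr[7]=7
(3, 5): arr[3]=4 > arr[5]=1
(4, 5): arr[4]=11 > arr[5]=1
(4, 6): arr[4]=11 > arr[6]=6
(4, 7): arr[4]=11 > arr[7]=7

Total inversions: 15

The array has 15 inversion(s): (0,5), (1,3), (1,4), (1,5), (1,6), (1,7), (2,3), (2,4), (2,5), (2,6), (2,7), (3,5), (4,5), (4,6), (4,7). Each pair (i,j) satisfies i < j and arr[i] > arr[j].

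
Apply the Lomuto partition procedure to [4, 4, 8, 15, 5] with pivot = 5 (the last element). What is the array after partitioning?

Lomuto partition with pivot = 5:

Initial array: [4, 4, 8, 15, 5]

arr[0]=4 <= 5: swap with position 0, array becomes [4, 4, 8, 15, 5]
arr[1]=4 <= 5: swap with position 1, array becomes [4, 4, 8, 15, 5]
arr[2]=8 > 5: no swap
arr[3]=15 > 5: no swap

Place pivot at position 2: [4, 4, 5, 15, 8]
Pivot position: 2

After partitioning with pivot 5, the array becomes [4, 4, 5, 15, 8]. The pivot is placed at index 2. All elements to the left of the pivot are <= 5, and all elements to the right are > 5.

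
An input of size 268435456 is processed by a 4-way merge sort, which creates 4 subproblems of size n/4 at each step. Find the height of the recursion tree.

For divide and conquer with division factor 4:

Problem sizes at each level:
Level 0: 268435456
Level 1: 67108864
Level 2: 16777216
Level 3: 4194304
Level 4: 1048576
Level 5: 262144
Level 6: 65536
Level 7: 16384
Level 8: 4096
Level 9: 1024
Level 10: 256
Level 11: 64
Level 12: 16
Level 13: 4
Level 14: 1

The root is level 0 and the size-1 base case is level 14 (the tree spans levels 0 through 14, i.e. 15 levels counting the root), so the depth is the number of divisions: log_4(268435456) = 14

The recursion tree depth is log_4(268435456) = 14. At each level, the problem size is divided by 4, so it takes 14 divisions to reduce to a base case of size 1. The algorithm makes 4 recursive calls at each level.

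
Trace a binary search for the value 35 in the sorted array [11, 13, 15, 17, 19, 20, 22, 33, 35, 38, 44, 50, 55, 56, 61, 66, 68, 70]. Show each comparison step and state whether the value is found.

Binary search for 35 in [11, 13, 15, 17, 19, 20, 22, 33, 35, 38, 44, 50, 55, 56, 61, 66, 68, 70]:

lo=0, hi=17, mid=8, arr[mid]=35 -> Found target at index 8!

Binary search finds 35 at index 8 after 1 comparisons. The search repeatedly halves the search space by comparing with the middle element.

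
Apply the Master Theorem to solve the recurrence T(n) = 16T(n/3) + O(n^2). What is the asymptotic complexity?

Master Theorem for T(n) = 16T(n/3) + O(n^2):

a = 16, b = 3, c = 2
log_b(a) = log_3(16) = 2.5237

Case 1: c = 2 < log_3(16) = 2.5237
T(n) = O(n^(log_3 16))

For T(n) = 16T(n/3) + O(n^2): log_3(16) = 2.5237. This is Case 1 of the Master Theorem (c < log_b(a), work dominated by leaves), giving O(n^(log_3 16)).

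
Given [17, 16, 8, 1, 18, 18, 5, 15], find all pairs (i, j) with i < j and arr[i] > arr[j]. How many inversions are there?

Finding inversions in [17, 16, 8, 1, 18, 18, 5, 15]:

(0, 1): arr[0]=17 > arr[1]=16
(0, 2): arr[0]=17 > arr[2]=8
(0, 3): arr[0]=17 > arr[3]=1
(0, 6): arr[0]=17 > arr[6]=5
(0, 7): arr[0]=17 > arr[7]=15
(1, 2): arr[1]=16 > arr[2]=8
(1, 3): arr[1]=16 > arr[3]=1
(1, 6): arr[1]=16 > arr[6]=5
(1, 7): arr[1]=16 > arr[7]=15
(2, 3): arr[2]=8 > arr[3]=1
(2, 6): arr[2]=8 > arr[6]=5
(4, 6): arr[4]=18 > arr[6]=5
(4, 7): arr[4]=18 > arr[7]=15
(5, 6): arr[5]=18 > arr[6]=5
(5, 7): arr[5]=18 > arr[7]=15

Total inversions: 15

The array has 15 inversion(s): (0,1), (0,2), (0,3), (0,6), (0,7), (1,2), (1,3), (1,6), (1,7), (2,3), (2,6), (4,6), (4,7), (5,6), (5,7). Each pair (i,j) satisfies i < j and arr[i] > arr[j].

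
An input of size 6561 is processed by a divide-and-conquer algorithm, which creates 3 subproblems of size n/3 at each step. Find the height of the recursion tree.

For divide and conquer with division factor 3:

Problem sizes at each level:
Level 0: 6561
Level 1: 2187
Level 2: 729
Level 3: 243
Level 4: 81
Level 5: 27
Level 6: 9
Level 7: 3
Level 8: 1

The root is level 0 and the size-1 base case is level 8 (the tree spans levels 0 through 8, i.e. 9 levels counting the root), so the depth is the number of divisions: log_3(6561) = 8

The recursion tree depth is log_3(6561) = 8. At each level, the problem size is divided by 3, so it takes 8 divisions to reduce to a base case of size 1. The algorithm makes 3 recursive calls at each level.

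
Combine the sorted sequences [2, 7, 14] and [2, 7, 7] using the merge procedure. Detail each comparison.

Merging process:

Compare 2 vs 2: take 2 from left. Merged: [2]
Compare 7 vs 2: take 2 from right. Merged: [2, 2]
Compare 7 vs 7: take 7 from left. Merged: [2, 2, 7]
Compare 14 vs 7: take 7 from right. Merged: [2, 2, 7, 7]
Compare 14 vs 7: take 7 from right. Merged: [2, 2, 7, 7, 7]
Append remaining from left: [14]. Merged: [2, 2, 7, 7, 7, 14]

Final merged array: [2, 2, 7, 7, 7, 14]
Total comparisons: 5

The merged array is [2, 2, 7, 7, 7, 14], requiring 5 comparisons. The merge step runs in O(n) time where n is the total number of elements.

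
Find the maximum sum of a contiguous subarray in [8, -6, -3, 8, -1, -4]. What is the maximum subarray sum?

Using Kadane's algorithm on [8, -6, -3, 8, -1, -4]:

Scanning through the array:
Position 1 (value -6): max_ending_here = 2, max_so_far = 8
Position 2 (value -3): max_ending_here = -1, max_so_far = 8
Position 3 (value 8): max_ending_here = 8, max_so_far = 8
Position 4 (value -1): max_ending_here = 7, max_so_far = 8
Position 5 (value -4): max_ending_here = 3, max_so_far = 8

Maximum subarray: [8]
Maximum sum: 8

The maximum subarray is [8] with sum 8. This subarray runs from index 0 to index 0.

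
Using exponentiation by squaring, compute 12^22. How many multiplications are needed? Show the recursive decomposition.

Computing 12^22 by squaring (build up from 12^1; each line after the first costs one multiplication):

12^1 = 12
12^2 = (12^1)^2 = 12^2 = 144
12^4 = (12^2)^2 = 144^2 = 20736
12^5 = 12 * 12^4 = 12 * 20736 = 248832
12^10 = (12^5)^2 = 248832^2 = 61917364224
12^11 = 12 * 12^10 = 12 * 61917364224 = 743008370688
12^22 = (12^11)^2 = 743008370688^2 = 552061438912436417593344

Result: 552061438912436417593344
Multiplications needed: 6 (6 lines after 12^1)

12^22 = 552061438912436417593344. Using exponentiation by squaring, this requires 6 multiplications. The key idea: if the exponent is even, square the half-power; if odd, multiply by the base once.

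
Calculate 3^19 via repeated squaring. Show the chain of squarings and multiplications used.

Computing 3^19 by squaring (build up from 3^1; each line after the first costs one multiplication):

3^1 = 3
3^2 = (3^1)^2 = 3^2 = 9
3^4 = (3^2)^2 = 9^2 = 81
3^8 = (3^4)^2 = 81^2 = 6561
3^9 = 3 * 3^8 = 3 * 6561 = 19683
3^18 = (3^9)^2 = 19683^2 = 387420489
3^19 = 3 * 3^18 = 3 * 387420489 = 1162261467

Result: 1162261467
Multiplications needed: 6 (6 lines after 3^1)

3^19 = 1162261467. Using exponentiation by squaring, this requires 6 multiplications. The key idea: if the exponent is even, square the half-power; if odd, multiply by the base once.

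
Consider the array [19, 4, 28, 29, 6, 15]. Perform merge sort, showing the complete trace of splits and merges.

Merge sort trace:

Split: [19, 4, 28, 29, 6, 15] -> [19, 4, 28] and [29, 6, 15]
  Split: [19, 4, 28] -> [19] and [4, 28]
    Split: [4, 28] -> [4] and [28]
    Merge: [4] + [28] -> [4, 28]
  Merge: [19] + [4, 28] -> [4, 19, 28]
  Split: [29, 6, 15] -> [29] and [6, 15]
    Split: [6, 15] -> [6] and [15]
    Merge: [6] + [15] -> [6, 15]
  Merge: [29] + [6, 15] -> [6, 15, 29]
Merge: [4, 19, 28] + [6, 15, 29] -> [4, 6, 15, 19, 28, 29]

Final sorted array: [4, 6, 15, 19, 28, 29]

The merge sort proceeds by recursively splitting the array and merging sorted halves.
After all merges, the sorted array is [4, 6, 15, 19, 28, 29].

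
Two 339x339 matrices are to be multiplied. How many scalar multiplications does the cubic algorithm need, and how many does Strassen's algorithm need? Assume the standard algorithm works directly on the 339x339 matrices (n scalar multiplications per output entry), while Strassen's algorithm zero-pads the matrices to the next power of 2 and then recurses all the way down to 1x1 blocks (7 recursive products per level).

Matrix multiplication for 339x339 matrices:

Strassen's algorithm requires power-of-2 dimensions. Pad 339x339 to 512x512 (next power of 2).

Standard algorithm: 339^3 = 38958219 multiplications
Strassen's algorithm: 7^(log2(512)) = 7^9 = 40353607 multiplications
Difference: 38958219 - 40353607 = -1395388 (Strassen uses MORE here due to padding overhead — for small or just-over-power-of-2 n, padding can outweigh the per-level savings)

Standard: 38958219 multiplications (339^3). Strassen: 40353607 multiplications (7^9, after padding to 512x512). Strassen reduces 8 recursive multiplications to 7 at each level.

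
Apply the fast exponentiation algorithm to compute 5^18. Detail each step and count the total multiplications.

Computing 5^18 by squaring (build up from 5^1; each line after the first costs one multiplication):

5^1 = 5
5^2 = (5^1)^2 = 5^2 = 25
5^4 = (5^2)^2 = 25^2 = 625
5^8 = (5^4)^2 = 625^2 = 390625
5^9 = 5 * 5^8 = 5 * 390625 = 1953125
5^18 = (5^9)^2 = 1953125^2 = 3814697265625

Result: 3814697265625
Multiplications needed: 5 (5 lines after 5^1)

5^18 = 3814697265625. Using exponentiation by squaring, this requires 5 multiplications. The key idea: if the exponent is even, square the half-power; if odd, multiply by the base once.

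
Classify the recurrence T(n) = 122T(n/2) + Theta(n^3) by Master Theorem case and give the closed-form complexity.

Master Theorem for T(n) = 122T(n/2) + O(n^3):

a = 122, b = 2, c = 3
log_b(a) = log_2(122) = 6.9307

Case 1: c = 3 < log_2(122) = 6.9307
T(n) = O(n^(log_2 122))

For T(n) = 122T(n/2) + O(n^3): log_2(122) = 6.9307. This is Case 1 of the Master Theorem (c < log_b(a), work dominated by leaves), giving O(n^(log_2 122)).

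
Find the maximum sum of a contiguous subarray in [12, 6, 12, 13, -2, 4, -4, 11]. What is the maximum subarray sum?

Using Kadane's algorithm on [12, 6, 12, 13, -2, 4, -4, 11]:

Scanning through the array:
Position 1 (value 6): max_ending_here = 18, max_so_far = 18
Position 2 (value 12): max_ending_here = 30, max_so_far = 30
Position 3 (value 13): max_ending_here = 43, max_so_far = 43
Position 4 (value -2): max_ending_here = 41, max_so_far = 43
Position 5 (value 4): max_ending_here = 45, max_so_far = 45
Position 6 (value -4): max_ending_here = 41, max_so_far = 45
Position 7 (value 11): max_ending_here = 52, max_so_far = 52

Maximum subarray: [12, 6, 12, 13, -2, 4, -4, 11]
Maximum sum: 52

The maximum subarray is [12, 6, 12, 13, -2, 4, -4, 11] with sum 52. This subarray runs from index 0 to index 7.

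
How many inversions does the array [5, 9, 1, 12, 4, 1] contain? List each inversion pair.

Finding inversions in [5, 9, 1, 12, 4, 1]:

(0, 2): arr[0]=5 > arr[2]=1
(0, 4): arr[0]=5 > arr[4]=4
(0, 5): arr[0]=5 > arr[5]=1
(1, 2): arr[1]=9 > arr[2]=1
(1, 4): arr[1]=9 > arr[4]=4
(1, 5): arr[1]=9 > arr[5]=1
(3, 4): arr[3]=12 > arr[4]=4
(3, 5): arr[3]=12 > arr[5]=1
(4, 5): arr[4]=4 > arr[5]=1

Total inversions: 9

The array has 9 inversion(s): (0,2), (0,4), (0,5), (1,2), (1,4), (1,5), (3,4), (3,5), (4,5). Each pair (i,j) satisfies i < j and arr[i] > arr[j].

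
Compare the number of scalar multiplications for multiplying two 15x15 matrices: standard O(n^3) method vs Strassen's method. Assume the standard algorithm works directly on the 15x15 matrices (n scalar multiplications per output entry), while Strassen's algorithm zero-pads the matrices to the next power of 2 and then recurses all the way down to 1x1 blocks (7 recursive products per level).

Matrix multiplication for 15x15 matrices:

Strassen's algorithm requires power-of-2 dimensions. Pad 15x15 to 16x16 (next power of 2).

Standard algorithm: 15^3 = 3375 multiplications
Strassen's algorithm: 7^(log2(16)) = 7^4 = 2401 multiplications
Savings: 3375 - 2401 = 974 multiplications

Standard: 3375 multiplications (15^3). Strassen: 2401 multiplications (7^4, after padding to 16x16). Strassen reduces 8 recursive multiplications to 7 at each level.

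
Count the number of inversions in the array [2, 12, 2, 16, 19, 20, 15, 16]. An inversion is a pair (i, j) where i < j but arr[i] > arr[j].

Finding inversions in [2, 12, 2, 16, 19, 20, 15, 16]:

(1, 2): arr[1]=12 > arr[2]=2
(3, 6): arr[3]=16 > arr[6]=15
(4, 6): arr[4]=19 > arr[6]=15
(4, 7): arr[4]=19 > arr[7]=16
(5, 6): arr[5]=20 > arr[6]=15
(5, 7): arr[5]=20 > arr[7]=16

Total inversions: 6

The array has 6 inversion(s): (1,2), (3,6), (4,6), (4,7), (5,6), (5,7). Each pair (i,j) satisfies i < j and arr[i] > arr[j].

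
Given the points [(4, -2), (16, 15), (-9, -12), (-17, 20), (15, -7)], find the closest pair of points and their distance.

Computing all pairwise distances among 5 points:

d((4, -2), (16, 15)) = 20.8087
d((4, -2), (-9, -12)) = 16.4012
d((4, -2), (-17, 20)) = 30.4138
d((4, -2), (15, -7)) = 12.083 <-- minimum
d((16, 15), (-9, -12)) = 36.7967
d((16, 15), (-17, 20)) = 33.3766
d((16, 15), (15, -7)) = 22.0227
d((-9, -12), (-17, 20)) = 32.9848
d((-9, -12), (15, -7)) = 24.5153
d((-17, 20), (15, -7)) = 41.8688

Closest pair: (4, -2) and (15, -7) with distance 12.083

The closest pair is (4, -2) and (15, -7) with Euclidean distance 12.083. For 5 points, brute-force pairwise comparison is shown above. For large n, the divide-and-conquer algorithm (sort by x, recurse on halves, check the dividing strip) achieves O(n log n).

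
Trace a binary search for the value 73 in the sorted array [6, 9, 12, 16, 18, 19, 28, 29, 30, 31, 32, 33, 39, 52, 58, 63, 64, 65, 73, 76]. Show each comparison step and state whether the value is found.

Binary search for 73 in [6, 9, 12, 16, 18, 19, 28, 29, 30, 31, 32, 33, 39, 52, 58, 63, 64, 65, 73, 76]:

lo=0, hi=19, mid=9, arr[mid]=31 -> 31 < 73, search right half
lo=10, hi=19, mid=14, arr[mid]=58 -> 58 < 73, search right half
lo=15, hi=19, mid=17, arr[mid]=65 -> 65 < 73, search right half
lo=18, hi=19, mid=18, arr[mid]=73 -> Found target at index 18!

Binary search finds 73 at index 18 after 4 comparisons. The search repeatedly halves the search space by comparing with the middle element.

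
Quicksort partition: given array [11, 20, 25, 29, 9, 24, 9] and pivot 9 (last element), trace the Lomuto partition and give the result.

Lomuto partition with pivot = 9:

Initial array: [11, 20, 25, 29, 9, 24, 9]

arr[0]=11 > 9: no swap
arr[1]=20 > 9: no swap
arr[2]=25 > 9: no swap
arr[3]=29 > 9: no swap
arr[4]=9 <= 9: swap with position 0, array becomes [9, 20, 25, 29, 11, 24, 9]
arr[5]=24 > 9: no swap

Place pivot at position 1: [9, 9, 25, 29, 11, 24, 20]
Pivot position: 1

After partitioning with pivot 9, the array becomes [9, 9, 25, 29, 11, 24, 20]. The pivot is placed at index 1. All elements to the left of the pivot are <= 9, and all elements to the right are > 9.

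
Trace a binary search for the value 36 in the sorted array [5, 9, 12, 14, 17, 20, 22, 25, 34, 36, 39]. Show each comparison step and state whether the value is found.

Binary search for 36 in [5, 9, 12, 14, 17, 20, 22, 25, 34, 36, 39]:

lo=0, hi=10, mid=5, arr[mid]=20 -> 20 < 36, search right half
lo=6, hi=10, mid=8, arr[mid]=34 -> 34 < 36, search right half
lo=9, hi=10, mid=9, arr[mid]=36 -> Found target at index 9!

Binary search finds 36 at index 9 after 3 comparisons. The search repeatedly halves the search space by comparing with the middle element.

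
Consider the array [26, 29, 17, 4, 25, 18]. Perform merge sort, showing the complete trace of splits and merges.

Merge sort trace:

Split: [26, 29, 17, 4, 25, 18] -> [26, 29, 17] and [4, 25, 18]
  Split: [26, 29, 17] -> [26] and [29, 17]
    Split: [29, 17] -> [29] and [17]
    Merge: [29] + [17] -> [17, 29]
  Merge: [26] + [17, 29] -> [17, 26, 29]
  Split: [4, 25, 18] -> [4] and [25, 18]
    Split: [25, 18] -> [25] and [18]
    Merge: [25] + [18] -> [18, 25]
  Merge: [4] + [18, 25] -> [4, 18, 25]
Merge: [17, 26, 29] + [4, 18, 25] -> [4, 17, 18, 25, 26, 29]

Final sorted array: [4, 17, 18, 25, 26, 29]

The merge sort proceeds by recursively splitting the array and merging sorted halves.
After all merges, the sorted array is [4, 17, 18, 25, 26, 29].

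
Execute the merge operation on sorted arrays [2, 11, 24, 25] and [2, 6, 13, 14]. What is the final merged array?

Merging process:

Compare 2 vs 2: take 2 from left. Merged: [2]
Compare 11 vs 2: take 2 from right. Merged: [2, 2]
Compare 11 vs 6: take 6 from right. Merged: [2, 2, 6]
Compare 11 vs 13: take 11 from left. Merged: [2, 2, 6, 11]
Compare 24 vs 13: take 13 from right. Merged: [2, 2, 6, 11, 13]
Compare 24 vs 14: take 14 from right. Merged: [2, 2, 6, 11, 13, 14]
Append remaining from left: [24, 25]. Merged: [2, 2, 6, 11, 13, 14, 24, 25]

Final merged array: [2, 2, 6, 11, 13, 14, 24, 25]
Total comparisons: 6

The merged array is [2, 2, 6, 11, 13, 14, 24, 25], requiring 6 comparisons. The merge step runs in O(n) time where n is the total number of elements.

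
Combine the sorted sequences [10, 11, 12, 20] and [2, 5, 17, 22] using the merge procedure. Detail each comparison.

Merging process:

Compare 10 vs 2: take 2 from right. Merged: [2]
Compare 10 vs 5: take 5 from right. Merged: [2, 5]
Compare 10 vs 17: take 10 from left. Merged: [2, 5, 10]
Compare 11 vs 17: take 11 from left. Merged: [2, 5, 10, 11]
Compare 12 vs 17: take 12 from left. Merged: [2, 5, 10, 11, 12]
Compare 20 vs 17: take 17 from right. Merged: [2, 5, 10, 11, 12, 17]
Compare 20 vs 22: take 20 from left. Merged: [2, 5, 10, 11, 12, 17, 20]
Append remaining from right: [22]. Merged: [2, 5, 10, 11, 12, 17, 20, 22]

Final merged array: [2, 5, 10, 11, 12, 17, 20, 22]
Total comparisons: 7

The merged array is [2, 5, 10, 11, 12, 17, 20, 22], requiring 7 comparisons. The merge step runs in O(n) time where n is the total number of elements.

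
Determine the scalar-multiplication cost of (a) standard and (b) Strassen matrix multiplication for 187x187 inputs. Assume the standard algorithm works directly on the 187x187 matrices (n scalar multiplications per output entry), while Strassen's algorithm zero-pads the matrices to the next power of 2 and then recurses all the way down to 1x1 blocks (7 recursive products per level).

Matrix multiplication for 187x187 matrices:

Strassen's algorithm requires power-of-2 dimensions. Pad 187x187 to 256x256 (next power of 2).

Standard algorithm: 187^3 = 6539203 multiplications
Strassen's algorithm: 7^(log2(256)) = 7^8 = 5764801 multiplications
Savings: 6539203 - 5764801 = 774402 multiplications

Standard: 6539203 multiplications (187^3). Strassen: 5764801 multiplications (7^8, after padding to 256x256). Strassen reduces 8 recursive multiplications to 7 at each level.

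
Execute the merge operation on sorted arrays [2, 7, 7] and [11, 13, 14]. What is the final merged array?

Merging process:

Compare 2 vs 11: take 2 from left. Merged: [2]
Compare 7 vs 11: take 7 from left. Merged: [2, 7]
Compare 7 vs 11: take 7 from left. Merged: [2, 7, 7]
Append remaining from right: [11, 13, 14]. Merged: [2, 7, 7, 11, 13, 14]

Final merged array: [2, 7, 7, 11, 13, 14]
Total comparisons: 3

The merged array is [2, 7, 7, 11, 13, 14], requiring 3 comparisons. The merge step runs in O(n) time where n is the total number of elements.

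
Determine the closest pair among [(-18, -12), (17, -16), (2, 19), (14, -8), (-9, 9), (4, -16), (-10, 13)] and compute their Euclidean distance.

Computing all pairwise distances among 7 points:

d((-18, -12), (17, -16)) = 35.2278
d((-18, -12), (2, 19)) = 36.8917
d((-18, -12), (14, -8)) = 32.249
d((-18, -12), (-9, 9)) = 22.8473
d((-18, -12), (4, -16)) = 22.3607
d((-18, -12), (-10, 13)) = 26.2488
d((17, -16), (2, 19)) = 38.0789
d((17, -16), (14, -8)) = 8.544
d((17, -16), (-9, 9)) = 36.0694
d((17, -16), (4, -16)) = 13.0
d((17, -16), (-10, 13)) = 39.6232
d((2, 19), (14, -8)) = 29.5466
d((2, 19), (-9, 9)) = 14.8661
d((2, 19), (4, -16)) = 35.0571
d((2, 19), (-10, 13)) = 13.4164
d((14, -8), (-9, 9)) = 28.6007
d((14, -8), (4, -16)) = 12.8062
d((14, -8), (-10, 13)) = 31.8904
d((-9, 9), (4, -16)) = 28.178
d((-9, 9), (-10, 13)) = 4.1231 <-- minimum
d((4, -16), (-10, 13)) = 32.2025

Closest pair: (-9, 9) and (-10, 13) with distance 4.1231

The closest pair is (-9, 9) and (-10, 13) with Euclidean distance 4.1231. For 7 points, brute-force pairwise comparison is shown above. For large n, the divide-and-conquer algorithm (sort by x, recurse on halves, check the dividing strip) achieves O(n log n).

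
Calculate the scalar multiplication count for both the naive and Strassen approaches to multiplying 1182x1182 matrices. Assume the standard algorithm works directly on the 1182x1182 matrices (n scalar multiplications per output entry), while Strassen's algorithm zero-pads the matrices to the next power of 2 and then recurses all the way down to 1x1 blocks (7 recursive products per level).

Matrix multiplication for 1182x1182 matrices:

Strassen's algorithm requires power-of-2 dimensions. Pad 1182x1182 to 2048x2048 (next power of 2).

Standard algorithm: 1182^3 = 1651400568 multiplications
Strassen's algorithm: 7^(log2(2048)) = 7^11 = 1977326743 multiplications
Difference: 1651400568 - 1977326743 = -325926175 (Strassen uses MORE here due to padding overhead — for small or just-over-power-of-2 n, padding can outweigh the per-level savings)

Standard: 1651400568 multiplications (1182^3). Strassen: 1977326743 multiplications (7^11, after padding to 2048x2048). Strassen reduces 8 recursive multiplications to 7 at each level.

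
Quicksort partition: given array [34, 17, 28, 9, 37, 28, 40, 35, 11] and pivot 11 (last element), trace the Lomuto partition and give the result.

Lomuto partition with pivot = 11:

Initial array: [34, 17, 28, 9, 37, 28, 40, 35, 11]

arr[0]=34 > 11: no swap
arr[1]=17 > 11: no swap
arr[2]=28 > 11: no swap
arr[3]=9 <= 11: swap with position 0, array becomes [9, 17, 28, 34, 37, 28, 40, 35, 11]
arr[4]=37 > 11: no swap
arr[5]=28 > 11: no swap
arr[6]=40 > 11: no swap
arr[7]=35 > 11: no swap

Place pivot at position 1: [9, 11, 28, 34, 37, 28, 40, 35, 17]
Pivot position: 1

After partitioning with pivot 11, the array becomes [9, 11, 28, 34, 37, 28, 40, 35, 17]. The pivot is placed at index 1. All elements to the left of the pivot are <= 11, and all elements to the right are > 11.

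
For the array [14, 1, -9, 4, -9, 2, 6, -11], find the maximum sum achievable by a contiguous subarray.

Using Kadane's algorithm on [14, 1, -9, 4, -9, 2, 6, -11]:

Scanning through the array:
Position 1 (value 1): max_ending_here = 15, max_so_far = 15
Position 2 (value -9): max_ending_here = 6, max_so_far = 15
Position 3 (value 4): max_ending_here = 10, max_so_far = 15
Position 4 (value -9): max_ending_here = 1, max_so_far = 15
Position 5 (value 2): max_ending_here = 3, max_so_far = 15
Position 6 (value 6): max_ending_here = 9, max_so_far = 15
Position 7 (value -11): max_ending_here = -2, max_so_far = 15

Maximum subarray: [14, 1]
Maximum sum: 15

The maximum subarray is [14, 1] with sum 15. This subarray runs from index 0 to index 1.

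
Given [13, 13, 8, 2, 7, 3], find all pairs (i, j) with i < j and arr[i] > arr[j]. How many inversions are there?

Finding inversions in [13, 13, 8, 2, 7, 3]:

(0, 2): arr[0]=13 > arr[2]=8
(0, 3): arr[0]=13 > arr[3]=2
(0, 4): arr[0]=13 > arr[4]=7
(0, 5): arr[0]=13 > arr[5]=3
(1, 2): arr[1]=13 > arr[2]=8
(1, 3): arr[1]=13 > arr[3]=2
(1, 4): arr[1]=13 > arr[4]=7
(1, 5): arr[1]=13 > arr[5]=3
(2, 3): arr[2]=8 > arr[3]=2
(2, 4): arr[2]=8 > arr[4]=7
(2, 5): arr[2]=8 > arr[5]=3
(4, 5): arr[4]=7 > arr[5]=3

Total inversions: 12

The array has 12 inversion(s): (0,2), (0,3), (0,4), (0,5), (1,2), (1,3), (1,4), (1,5), (2,3), (2,4), (2,5), (4,5). Each pair (i,j) satisfies i < j and arr[i] > arr[j].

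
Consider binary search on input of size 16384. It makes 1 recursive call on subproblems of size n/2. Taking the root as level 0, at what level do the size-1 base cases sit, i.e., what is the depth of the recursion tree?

For divide and conquer with division factor 2:

Problem sizes at each level:
Level 0: 16384
Level 1: 8192
Level 2: 4096
Level 3: 2048
Level 4: 1024
Level 5: 512
Level 6: 256
Level 7: 128
Level 8: 64
Level 9: 32
Level 10: 16
Level 11: 8
Level 12: 4
Level 13: 2
Level 14: 1

The root is level 0 and the size-1 base case is level 14 (the tree spans levels 0 through 14, i.e. 15 levels counting the root), so the depth is the number of divisions: log_2(16384) = 14

The recursion tree depth is log_2(16384) = 14. At each level, the problem size is divided by 2, so it takes 14 divisions to reduce to a base case of size 1. The algorithm makes 1 recursive call at each level.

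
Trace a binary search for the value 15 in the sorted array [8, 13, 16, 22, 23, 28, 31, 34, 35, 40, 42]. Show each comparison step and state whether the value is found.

Binary search for 15 in [8, 13, 16, 22, 23, 28, 31, 34, 35, 40, 42]:

lo=0, hi=10, mid=5, arr[mid]=28 -> 28 > 15, search left half
lo=0, hi=4, mid=2, arr[mid]=16 -> 16 > 15, search left half
lo=0, hi=1, mid=0, arr[mid]=8 -> 8 < 15, search right half
lo=1, hi=1, mid=1, arr[mid]=13 -> 13 < 15, search right half
lo=2 > hi=1, target 15 not found

Binary search determines that 15 is not in the array after 4 comparisons. The search space was exhausted without finding the target.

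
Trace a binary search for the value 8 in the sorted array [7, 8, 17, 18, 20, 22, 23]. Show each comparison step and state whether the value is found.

Binary search for 8 in [7, 8, 17, 18, 20, 22, 23]:

lo=0, hi=6, mid=3, arr[mid]=18 -> 18 > 8, search left half
lo=0, hi=2, mid=1, arr[mid]=8 -> Found target at index 1!

Binary search finds 8 at index 1 after 2 comparisons. The search repeatedly halves the search space by comparing with the middle element.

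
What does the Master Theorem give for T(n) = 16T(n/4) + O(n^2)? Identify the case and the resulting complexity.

Master Theorem for T(n) = 16T(n/4) + O(n^2):

a = 16, b = 4, c = 2
log_b(a) = log_4(16) = 2.0000

Case 2: c = 2 = log_4(16) = 2.0000
T(n) = O(n^2 log n) = O(n^2 log n)

For T(n) = 16T(n/4) + O(n^2): log_4(16) = 2.0000. This is Case 2 of the Master Theorem (c = log_b(a), equal work at all levels), giving O(n^2 log n).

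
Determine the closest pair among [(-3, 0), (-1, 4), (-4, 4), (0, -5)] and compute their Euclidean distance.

Computing all pairwise distances among 4 points:

d((-3, 0), (-1, 4)) = 4.4721
d((-3, 0), (-4, 4)) = 4.1231
d((-3, 0), (0, -5)) = 5.831
d((-1, 4), (-4, 4)) = 3.0 <-- minimum
d((-1, 4), (0, -5)) = 9.0554
d((-4, 4), (0, -5)) = 9.8489

Closest pair: (-1, 4) and (-4, 4) with distance 3.0

The closest pair is (-1, 4) and (-4, 4) with Euclidean distance 3.0. For 4 points, brute-force pairwise comparison is shown above. For large n, the divide-and-conquer algorithm (sort by x, recurse on halves, check the dividing strip) achieves O(n log n).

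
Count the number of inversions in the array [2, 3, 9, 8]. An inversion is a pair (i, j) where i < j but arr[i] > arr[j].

Finding inversions in [2, 3, 9, 8]:

(2, 3): arr[2]=9 > arr[3]=8

Total inversions: 1

The array has 1 inversion(s): (2,3). Each pair (i,j) satisfies i < j and arr[i] > arr[j].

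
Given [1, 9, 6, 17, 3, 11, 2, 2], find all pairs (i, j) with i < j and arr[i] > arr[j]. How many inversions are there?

Finding inversions in [1, 9, 6, 17, 3, 11, 2, 2]:

(1, 2): arr[1]=9 > arr[2]=6
(1, 4): arr[1]=9 > arr[4]=3
(1, 6): arr[1]=9 > arr[6]=2
(1, 7): arr[1]=9 > arr[7]=2
(2, 4): arr[2]=6 > arr[4]=3
(2, 6): arr[2]=6 > arr[6]=2
(2, 7): arr[2]=6 > arr[7]=2
(3, 4): arr[3]=17 > arr[4]=3
(3, 5): arr[3]=17 > arr[5]=11
(3, 6): arr[3]=17 > arr[6]=2
(3, 7): arr[3]=17 > arr[7]=2
(4, 6): arr[4]=3 > arr[6]=2
(4, 7): arr[4]=3 > arr[7]=2
(5, 6): arr[5]=11 > arr[6]=2
(5, 7): arr[5]=11 > arr[7]=2

Total inversions: 15

The array has 15 inversion(s): (1,2), (1,4), (1,6), (1,7), (2,4), (2,6), (2,7), (3,4), (3,5), (3,6), (3,7), (4,6), (4,7), (5,6), (5,7). Each pair (i,j) satisfies i < j and arr[i] > arr[j].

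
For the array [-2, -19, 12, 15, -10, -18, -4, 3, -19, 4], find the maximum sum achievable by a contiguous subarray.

Using Kadane's algorithm on [-2, -19, 12, 15, -10, -18, -4, 3, -19, 4]:

Scanning through the array:
Position 1 (value -19): max_ending_here = -19, max_so_far = -2
Position 2 (value 12): max_ending_here = 12, max_so_far = 12
Position 3 (value 15): max_ending_here = 27, max_so_far = 27
Position 4 (value -10): max_ending_here = 17, max_so_far = 27
Position 5 (value -18): max_ending_here = -1, max_so_far = 27
Position 6 (value -4): max_ending_here = -4, max_so_far = 27
Position 7 (value 3): max_ending_here = 3, max_so_far = 27
Position 8 (value -19): max_ending_here = -16, max_so_far = 27
Position 9 (value 4): max_ending_here = 4, max_so_far = 27

Maximum subarray: [12, 15]
Maximum sum: 27

The maximum subarray is [12, 15] with sum 27. This subarray runs from index 2 to index 3.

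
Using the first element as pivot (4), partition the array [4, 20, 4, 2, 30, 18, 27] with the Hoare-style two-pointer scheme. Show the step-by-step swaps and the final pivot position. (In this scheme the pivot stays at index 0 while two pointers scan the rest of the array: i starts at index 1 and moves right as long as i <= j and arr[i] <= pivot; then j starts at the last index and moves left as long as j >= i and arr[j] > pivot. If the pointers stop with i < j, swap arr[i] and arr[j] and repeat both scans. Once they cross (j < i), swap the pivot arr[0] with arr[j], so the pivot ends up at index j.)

Hoare-style two-pointer partition with pivot = 4:

Initial array: [4, 20, 4, 2, 30, 18, 27]

Pointers start at i = 1, j = 6.
i stops at index 1 (arr[1]=20 > 4), j stops at index 3 (arr[3]=2 <= 4): swap arr[1] and arr[3], array becomes [4, 2, 4, 20, 30, 18, 27]
i ends at 3, j ends at 2: the pointers have crossed (j < i), so scanning stops.

Swap pivot arr[0] with arr[2] to place pivot at position 2: [4, 2, 4, 20, 30, 18, 27]
Pivot position: 2

After partitioning with pivot 4, the array becomes [4, 2, 4, 20, 30, 18, 27]. The pivot is placed at index 2. All elements to the left of the pivot are <= 4, and all elements to the right are > 4.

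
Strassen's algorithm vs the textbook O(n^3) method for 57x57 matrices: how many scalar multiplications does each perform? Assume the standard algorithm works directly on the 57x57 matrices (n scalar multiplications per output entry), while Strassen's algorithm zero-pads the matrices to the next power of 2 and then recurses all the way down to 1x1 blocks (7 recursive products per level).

Matrix multiplication for 57x57 matrices:

Strassen's algorithm requires power-of-2 dimensions. Pad 57x57 to 64x64 (next power of 2).

Standard algorithm: 57^3 = 185193 multiplications
Strassen's algorithm: 7^(log2(64)) = 7^6 = 117649 multiplications
Savings: 185193 - 117649 = 67544 multiplications

Standard: 185193 multiplications (57^3). Strassen: 117649 multiplications (7^6, after padding to 64x64). Strassen reduces 8 recursive multiplications to 7 at each level.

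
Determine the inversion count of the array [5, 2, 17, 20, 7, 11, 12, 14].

Finding inversions in [5, 2, 17, 20, 7, 11, 12, 14]:

(0, 1): arr[0]=5 > arr[1]=2
(2, 4): arr[2]=17 > arr[4]=7
(2, 5): arr[2]=17 > arr[5]=11
(2, 6): arr[2]=17 > arr[6]=12
(2, 7): arr[2]=17 > arr[7]=14
(3, 4): arr[3]=20 > arr[4]=7
(3, 5): arr[3]=20 > arr[5]=11
(3, 6): arr[3]=20 > arr[6]=12
(3, 7): arr[3]=20 > arr[7]=14

Total inversions: 9

The array has 9 inversion(s): (0,1), (2,4), (2,5), (2,6), (2,7), (3,4), (3,5), (3,6), (3,7). Each pair (i,j) satisfies i < j and arr[i] > arr[j].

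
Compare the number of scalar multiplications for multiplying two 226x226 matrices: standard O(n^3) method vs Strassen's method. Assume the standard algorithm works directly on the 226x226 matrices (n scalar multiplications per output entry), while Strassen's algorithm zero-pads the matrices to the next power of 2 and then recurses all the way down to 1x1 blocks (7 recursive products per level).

Matrix multiplication for 226x226 matrices:

Strassen's algorithm requires power-of-2 dimensions. Pad 226x226 to 256x256 (next power of 2).

Standard algorithm: 226^3 = 11543176 multiplications
Strassen's algorithm: 7^(log2(256)) = 7^8 = 5764801 multiplications
Savings: 11543176 - 5764801 = 5778375 multiplications

Standard: 11543176 multiplications (226^3). Strassen: 5764801 multiplications (7^8, after padding to 256x256). Strassen reduces 8 recursive multiplications to 7 at each level.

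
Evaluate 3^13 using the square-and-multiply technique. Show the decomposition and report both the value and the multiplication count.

Computing 3^13 by squaring (build up from 3^1; each line after the first costs one multiplication):

3^1 = 3
3^2 = (3^1)^2 = 3^2 = 9
3^3 = 3 * 3^2 = 3 * 9 = 27
3^6 = (3^3)^2 = 27^2 = 729
3^12 = (3^6)^2 = 729^2 = 531441
3^13 = 3 * 3^12 = 3 * 531441 = 1594323

Result: 1594323
Multiplications needed: 5 (5 lines after 3^1)

3^13 = 1594323. Using exponentiation by squaring, this requires 5 multiplications. The key idea: if the exponent is even, square the half-power; if odd, multiply by the base once.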